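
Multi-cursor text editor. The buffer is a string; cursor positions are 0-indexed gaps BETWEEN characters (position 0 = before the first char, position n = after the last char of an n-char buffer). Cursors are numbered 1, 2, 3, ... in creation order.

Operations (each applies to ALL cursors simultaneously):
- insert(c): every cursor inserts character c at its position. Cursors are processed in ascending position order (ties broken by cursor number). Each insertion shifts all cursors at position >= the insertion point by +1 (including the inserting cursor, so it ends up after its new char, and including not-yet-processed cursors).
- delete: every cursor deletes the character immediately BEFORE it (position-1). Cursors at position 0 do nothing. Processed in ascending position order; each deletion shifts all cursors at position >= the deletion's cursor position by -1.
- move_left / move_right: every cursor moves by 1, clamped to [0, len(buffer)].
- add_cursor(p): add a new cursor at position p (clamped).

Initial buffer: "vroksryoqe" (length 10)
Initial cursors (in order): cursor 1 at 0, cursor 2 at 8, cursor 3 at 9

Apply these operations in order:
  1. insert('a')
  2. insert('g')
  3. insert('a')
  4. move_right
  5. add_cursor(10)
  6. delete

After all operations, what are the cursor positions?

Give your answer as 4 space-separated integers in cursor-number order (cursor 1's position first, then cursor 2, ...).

After op 1 (insert('a')): buffer="avroksryoaqae" (len 13), cursors c1@1 c2@10 c3@12, authorship 1........2.3.
After op 2 (insert('g')): buffer="agvroksryoagqage" (len 16), cursors c1@2 c2@12 c3@15, authorship 11........22.33.
After op 3 (insert('a')): buffer="agavroksryoagaqagae" (len 19), cursors c1@3 c2@14 c3@18, authorship 111........222.333.
After op 4 (move_right): buffer="agavroksryoagaqagae" (len 19), cursors c1@4 c2@15 c3@19, authorship 111........222.333.
After op 5 (add_cursor(10)): buffer="agavroksryoagaqagae" (len 19), cursors c1@4 c4@10 c2@15 c3@19, authorship 111........222.333.
After op 6 (delete): buffer="agaroksroagaaga" (len 15), cursors c1@3 c4@8 c2@12 c3@15, authorship 111......222333

Answer: 3 12 15 8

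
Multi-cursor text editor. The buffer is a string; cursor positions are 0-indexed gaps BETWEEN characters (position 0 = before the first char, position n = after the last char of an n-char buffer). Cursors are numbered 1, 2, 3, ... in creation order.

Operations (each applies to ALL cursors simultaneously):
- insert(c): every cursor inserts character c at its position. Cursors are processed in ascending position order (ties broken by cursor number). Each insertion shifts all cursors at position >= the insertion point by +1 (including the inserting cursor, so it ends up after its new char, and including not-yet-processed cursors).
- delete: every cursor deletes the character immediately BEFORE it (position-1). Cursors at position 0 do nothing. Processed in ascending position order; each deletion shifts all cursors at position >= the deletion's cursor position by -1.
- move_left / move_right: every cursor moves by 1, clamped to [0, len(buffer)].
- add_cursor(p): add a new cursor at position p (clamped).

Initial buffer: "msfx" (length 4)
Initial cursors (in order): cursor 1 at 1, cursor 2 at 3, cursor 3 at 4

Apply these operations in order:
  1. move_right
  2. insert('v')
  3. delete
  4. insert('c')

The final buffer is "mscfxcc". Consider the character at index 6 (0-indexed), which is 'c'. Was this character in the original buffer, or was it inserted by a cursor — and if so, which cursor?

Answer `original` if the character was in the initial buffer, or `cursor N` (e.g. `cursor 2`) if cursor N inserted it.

Answer: cursor 3

Derivation:
After op 1 (move_right): buffer="msfx" (len 4), cursors c1@2 c2@4 c3@4, authorship ....
After op 2 (insert('v')): buffer="msvfxvv" (len 7), cursors c1@3 c2@7 c3@7, authorship ..1..23
After op 3 (delete): buffer="msfx" (len 4), cursors c1@2 c2@4 c3@4, authorship ....
After op 4 (insert('c')): buffer="mscfxcc" (len 7), cursors c1@3 c2@7 c3@7, authorship ..1..23
Authorship (.=original, N=cursor N): . . 1 . . 2 3
Index 6: author = 3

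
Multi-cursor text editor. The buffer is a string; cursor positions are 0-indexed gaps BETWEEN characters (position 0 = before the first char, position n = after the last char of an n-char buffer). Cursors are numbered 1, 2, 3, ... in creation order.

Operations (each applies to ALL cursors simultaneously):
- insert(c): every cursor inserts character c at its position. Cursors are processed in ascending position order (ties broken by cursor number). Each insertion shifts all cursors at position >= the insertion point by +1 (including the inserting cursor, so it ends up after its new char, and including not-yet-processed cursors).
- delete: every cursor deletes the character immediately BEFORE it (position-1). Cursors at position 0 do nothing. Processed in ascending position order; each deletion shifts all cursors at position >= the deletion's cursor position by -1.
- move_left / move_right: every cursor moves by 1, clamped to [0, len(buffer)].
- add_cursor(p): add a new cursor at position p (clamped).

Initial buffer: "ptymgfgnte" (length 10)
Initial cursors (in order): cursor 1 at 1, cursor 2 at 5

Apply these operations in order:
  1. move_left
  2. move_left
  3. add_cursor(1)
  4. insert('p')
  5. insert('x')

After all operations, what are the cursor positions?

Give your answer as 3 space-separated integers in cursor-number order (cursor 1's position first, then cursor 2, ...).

Answer: 2 9 5

Derivation:
After op 1 (move_left): buffer="ptymgfgnte" (len 10), cursors c1@0 c2@4, authorship ..........
After op 2 (move_left): buffer="ptymgfgnte" (len 10), cursors c1@0 c2@3, authorship ..........
After op 3 (add_cursor(1)): buffer="ptymgfgnte" (len 10), cursors c1@0 c3@1 c2@3, authorship ..........
After op 4 (insert('p')): buffer="ppptypmgfgnte" (len 13), cursors c1@1 c3@3 c2@6, authorship 1.3..2.......
After op 5 (insert('x')): buffer="pxppxtypxmgfgnte" (len 16), cursors c1@2 c3@5 c2@9, authorship 11.33..22.......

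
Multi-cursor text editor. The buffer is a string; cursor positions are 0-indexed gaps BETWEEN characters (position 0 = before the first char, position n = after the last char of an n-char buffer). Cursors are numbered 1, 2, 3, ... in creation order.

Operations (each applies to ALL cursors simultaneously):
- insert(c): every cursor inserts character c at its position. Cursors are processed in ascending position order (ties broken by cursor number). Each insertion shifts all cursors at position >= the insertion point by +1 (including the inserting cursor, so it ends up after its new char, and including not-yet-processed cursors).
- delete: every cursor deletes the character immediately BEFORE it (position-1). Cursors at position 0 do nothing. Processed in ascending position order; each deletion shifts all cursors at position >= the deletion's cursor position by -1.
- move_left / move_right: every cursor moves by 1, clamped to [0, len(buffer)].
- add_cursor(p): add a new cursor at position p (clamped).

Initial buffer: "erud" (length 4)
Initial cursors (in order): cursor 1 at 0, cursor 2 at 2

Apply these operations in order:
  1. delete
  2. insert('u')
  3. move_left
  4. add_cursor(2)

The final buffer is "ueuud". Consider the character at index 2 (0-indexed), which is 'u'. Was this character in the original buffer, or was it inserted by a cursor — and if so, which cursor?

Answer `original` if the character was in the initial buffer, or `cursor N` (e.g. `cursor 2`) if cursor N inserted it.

After op 1 (delete): buffer="eud" (len 3), cursors c1@0 c2@1, authorship ...
After op 2 (insert('u')): buffer="ueuud" (len 5), cursors c1@1 c2@3, authorship 1.2..
After op 3 (move_left): buffer="ueuud" (len 5), cursors c1@0 c2@2, authorship 1.2..
After op 4 (add_cursor(2)): buffer="ueuud" (len 5), cursors c1@0 c2@2 c3@2, authorship 1.2..
Authorship (.=original, N=cursor N): 1 . 2 . .
Index 2: author = 2

Answer: cursor 2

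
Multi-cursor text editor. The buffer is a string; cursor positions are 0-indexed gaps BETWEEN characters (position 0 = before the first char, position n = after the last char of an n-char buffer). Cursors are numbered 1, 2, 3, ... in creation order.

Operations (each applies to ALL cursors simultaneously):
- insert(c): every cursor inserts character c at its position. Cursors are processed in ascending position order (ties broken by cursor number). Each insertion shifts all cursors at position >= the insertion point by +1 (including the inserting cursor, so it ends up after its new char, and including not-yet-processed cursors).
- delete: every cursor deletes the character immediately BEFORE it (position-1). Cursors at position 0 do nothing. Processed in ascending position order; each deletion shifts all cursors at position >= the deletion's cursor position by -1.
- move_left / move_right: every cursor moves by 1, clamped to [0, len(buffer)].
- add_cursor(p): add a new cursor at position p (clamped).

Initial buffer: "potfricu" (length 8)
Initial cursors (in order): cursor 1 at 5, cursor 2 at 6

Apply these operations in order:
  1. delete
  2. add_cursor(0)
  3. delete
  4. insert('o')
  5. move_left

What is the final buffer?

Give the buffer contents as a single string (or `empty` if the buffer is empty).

After op 1 (delete): buffer="potfcu" (len 6), cursors c1@4 c2@4, authorship ......
After op 2 (add_cursor(0)): buffer="potfcu" (len 6), cursors c3@0 c1@4 c2@4, authorship ......
After op 3 (delete): buffer="pocu" (len 4), cursors c3@0 c1@2 c2@2, authorship ....
After op 4 (insert('o')): buffer="opooocu" (len 7), cursors c3@1 c1@5 c2@5, authorship 3..12..
After op 5 (move_left): buffer="opooocu" (len 7), cursors c3@0 c1@4 c2@4, authorship 3..12..

Answer: opooocu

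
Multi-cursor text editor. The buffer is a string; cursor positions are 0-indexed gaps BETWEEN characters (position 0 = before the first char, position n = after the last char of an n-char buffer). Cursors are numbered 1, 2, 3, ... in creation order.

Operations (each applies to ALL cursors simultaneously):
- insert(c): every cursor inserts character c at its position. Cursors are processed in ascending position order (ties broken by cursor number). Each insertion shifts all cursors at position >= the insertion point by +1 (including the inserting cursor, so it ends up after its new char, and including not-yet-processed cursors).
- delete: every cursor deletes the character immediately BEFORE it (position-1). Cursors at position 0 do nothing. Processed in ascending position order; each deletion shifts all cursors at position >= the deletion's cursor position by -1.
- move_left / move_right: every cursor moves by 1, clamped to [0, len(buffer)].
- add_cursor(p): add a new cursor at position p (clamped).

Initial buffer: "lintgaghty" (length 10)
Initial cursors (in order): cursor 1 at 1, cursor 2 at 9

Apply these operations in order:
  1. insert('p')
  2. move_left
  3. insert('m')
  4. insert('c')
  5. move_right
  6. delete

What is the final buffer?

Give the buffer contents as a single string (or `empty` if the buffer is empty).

Answer: lmcintgaghtmcy

Derivation:
After op 1 (insert('p')): buffer="lpintgaghtpy" (len 12), cursors c1@2 c2@11, authorship .1........2.
After op 2 (move_left): buffer="lpintgaghtpy" (len 12), cursors c1@1 c2@10, authorship .1........2.
After op 3 (insert('m')): buffer="lmpintgaghtmpy" (len 14), cursors c1@2 c2@12, authorship .11........22.
After op 4 (insert('c')): buffer="lmcpintgaghtmcpy" (len 16), cursors c1@3 c2@14, authorship .111........222.
After op 5 (move_right): buffer="lmcpintgaghtmcpy" (len 16), cursors c1@4 c2@15, authorship .111........222.
After op 6 (delete): buffer="lmcintgaghtmcy" (len 14), cursors c1@3 c2@13, authorship .11........22.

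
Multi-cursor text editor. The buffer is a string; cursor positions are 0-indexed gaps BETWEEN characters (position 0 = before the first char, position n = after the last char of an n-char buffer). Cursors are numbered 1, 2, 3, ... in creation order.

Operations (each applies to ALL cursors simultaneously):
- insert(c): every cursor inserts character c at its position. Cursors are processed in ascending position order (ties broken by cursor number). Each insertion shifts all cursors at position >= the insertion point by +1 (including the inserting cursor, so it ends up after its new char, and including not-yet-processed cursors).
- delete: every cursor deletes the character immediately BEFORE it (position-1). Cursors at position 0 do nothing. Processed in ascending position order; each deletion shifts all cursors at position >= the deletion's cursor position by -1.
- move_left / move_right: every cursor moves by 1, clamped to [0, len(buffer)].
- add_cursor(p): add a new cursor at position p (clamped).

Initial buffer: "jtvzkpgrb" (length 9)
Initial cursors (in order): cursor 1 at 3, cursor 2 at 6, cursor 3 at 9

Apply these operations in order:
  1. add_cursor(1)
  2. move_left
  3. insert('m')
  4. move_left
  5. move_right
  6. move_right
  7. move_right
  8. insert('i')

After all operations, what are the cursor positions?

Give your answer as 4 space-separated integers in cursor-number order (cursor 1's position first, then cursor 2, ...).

After op 1 (add_cursor(1)): buffer="jtvzkpgrb" (len 9), cursors c4@1 c1@3 c2@6 c3@9, authorship .........
After op 2 (move_left): buffer="jtvzkpgrb" (len 9), cursors c4@0 c1@2 c2@5 c3@8, authorship .........
After op 3 (insert('m')): buffer="mjtmvzkmpgrmb" (len 13), cursors c4@1 c1@4 c2@8 c3@12, authorship 4..1...2...3.
After op 4 (move_left): buffer="mjtmvzkmpgrmb" (len 13), cursors c4@0 c1@3 c2@7 c3@11, authorship 4..1...2...3.
After op 5 (move_right): buffer="mjtmvzkmpgrmb" (len 13), cursors c4@1 c1@4 c2@8 c3@12, authorship 4..1...2...3.
After op 6 (move_right): buffer="mjtmvzkmpgrmb" (len 13), cursors c4@2 c1@5 c2@9 c3@13, authorship 4..1...2...3.
After op 7 (move_right): buffer="mjtmvzkmpgrmb" (len 13), cursors c4@3 c1@6 c2@10 c3@13, authorship 4..1...2...3.
After op 8 (insert('i')): buffer="mjtimvzikmpgirmbi" (len 17), cursors c4@4 c1@8 c2@13 c3@17, authorship 4..41..1.2..2.3.3

Answer: 8 13 17 4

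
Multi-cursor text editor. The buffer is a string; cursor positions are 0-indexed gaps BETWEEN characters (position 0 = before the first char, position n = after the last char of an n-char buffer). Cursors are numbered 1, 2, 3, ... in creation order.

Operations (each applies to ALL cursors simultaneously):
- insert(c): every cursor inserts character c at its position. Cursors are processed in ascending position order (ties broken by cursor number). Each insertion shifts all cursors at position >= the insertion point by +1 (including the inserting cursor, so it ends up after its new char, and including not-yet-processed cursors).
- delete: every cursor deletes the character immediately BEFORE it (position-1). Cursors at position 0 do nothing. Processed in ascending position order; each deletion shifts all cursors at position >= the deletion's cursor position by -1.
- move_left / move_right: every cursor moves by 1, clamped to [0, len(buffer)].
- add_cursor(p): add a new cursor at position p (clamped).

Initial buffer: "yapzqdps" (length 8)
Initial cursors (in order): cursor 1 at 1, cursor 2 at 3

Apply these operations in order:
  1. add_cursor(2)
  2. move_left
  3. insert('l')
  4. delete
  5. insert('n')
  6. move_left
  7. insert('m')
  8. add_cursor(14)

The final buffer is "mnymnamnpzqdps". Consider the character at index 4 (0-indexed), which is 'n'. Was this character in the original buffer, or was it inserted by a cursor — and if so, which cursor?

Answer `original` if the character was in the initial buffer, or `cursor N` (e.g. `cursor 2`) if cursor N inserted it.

After op 1 (add_cursor(2)): buffer="yapzqdps" (len 8), cursors c1@1 c3@2 c2@3, authorship ........
After op 2 (move_left): buffer="yapzqdps" (len 8), cursors c1@0 c3@1 c2@2, authorship ........
After op 3 (insert('l')): buffer="lylalpzqdps" (len 11), cursors c1@1 c3@3 c2@5, authorship 1.3.2......
After op 4 (delete): buffer="yapzqdps" (len 8), cursors c1@0 c3@1 c2@2, authorship ........
After op 5 (insert('n')): buffer="nynanpzqdps" (len 11), cursors c1@1 c3@3 c2@5, authorship 1.3.2......
After op 6 (move_left): buffer="nynanpzqdps" (len 11), cursors c1@0 c3@2 c2@4, authorship 1.3.2......
After op 7 (insert('m')): buffer="mnymnamnpzqdps" (len 14), cursors c1@1 c3@4 c2@7, authorship 11.33.22......
After op 8 (add_cursor(14)): buffer="mnymnamnpzqdps" (len 14), cursors c1@1 c3@4 c2@7 c4@14, authorship 11.33.22......
Authorship (.=original, N=cursor N): 1 1 . 3 3 . 2 2 . . . . . .
Index 4: author = 3

Answer: cursor 3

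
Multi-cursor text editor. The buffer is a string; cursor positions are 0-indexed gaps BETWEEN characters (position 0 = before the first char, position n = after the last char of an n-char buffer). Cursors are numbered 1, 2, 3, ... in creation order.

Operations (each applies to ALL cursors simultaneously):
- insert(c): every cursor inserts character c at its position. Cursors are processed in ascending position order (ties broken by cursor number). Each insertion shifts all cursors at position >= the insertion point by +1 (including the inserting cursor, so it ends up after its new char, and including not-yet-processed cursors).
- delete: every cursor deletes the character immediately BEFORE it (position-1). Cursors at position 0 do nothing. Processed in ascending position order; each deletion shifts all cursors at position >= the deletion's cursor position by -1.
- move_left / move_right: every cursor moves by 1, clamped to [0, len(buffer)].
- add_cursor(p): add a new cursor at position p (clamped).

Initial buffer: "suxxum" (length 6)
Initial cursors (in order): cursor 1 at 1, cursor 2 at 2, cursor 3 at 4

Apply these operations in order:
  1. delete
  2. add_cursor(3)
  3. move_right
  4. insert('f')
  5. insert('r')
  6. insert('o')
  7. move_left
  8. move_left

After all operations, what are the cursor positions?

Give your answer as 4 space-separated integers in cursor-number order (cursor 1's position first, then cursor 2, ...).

Answer: 5 5 9 13

Derivation:
After op 1 (delete): buffer="xum" (len 3), cursors c1@0 c2@0 c3@1, authorship ...
After op 2 (add_cursor(3)): buffer="xum" (len 3), cursors c1@0 c2@0 c3@1 c4@3, authorship ...
After op 3 (move_right): buffer="xum" (len 3), cursors c1@1 c2@1 c3@2 c4@3, authorship ...
After op 4 (insert('f')): buffer="xffufmf" (len 7), cursors c1@3 c2@3 c3@5 c4@7, authorship .12.3.4
After op 5 (insert('r')): buffer="xffrrufrmfr" (len 11), cursors c1@5 c2@5 c3@8 c4@11, authorship .1212.33.44
After op 6 (insert('o')): buffer="xffrrooufromfro" (len 15), cursors c1@7 c2@7 c3@11 c4@15, authorship .121212.333.444
After op 7 (move_left): buffer="xffrrooufromfro" (len 15), cursors c1@6 c2@6 c3@10 c4@14, authorship .121212.333.444
After op 8 (move_left): buffer="xffrrooufromfro" (len 15), cursors c1@5 c2@5 c3@9 c4@13, authorship .121212.333.444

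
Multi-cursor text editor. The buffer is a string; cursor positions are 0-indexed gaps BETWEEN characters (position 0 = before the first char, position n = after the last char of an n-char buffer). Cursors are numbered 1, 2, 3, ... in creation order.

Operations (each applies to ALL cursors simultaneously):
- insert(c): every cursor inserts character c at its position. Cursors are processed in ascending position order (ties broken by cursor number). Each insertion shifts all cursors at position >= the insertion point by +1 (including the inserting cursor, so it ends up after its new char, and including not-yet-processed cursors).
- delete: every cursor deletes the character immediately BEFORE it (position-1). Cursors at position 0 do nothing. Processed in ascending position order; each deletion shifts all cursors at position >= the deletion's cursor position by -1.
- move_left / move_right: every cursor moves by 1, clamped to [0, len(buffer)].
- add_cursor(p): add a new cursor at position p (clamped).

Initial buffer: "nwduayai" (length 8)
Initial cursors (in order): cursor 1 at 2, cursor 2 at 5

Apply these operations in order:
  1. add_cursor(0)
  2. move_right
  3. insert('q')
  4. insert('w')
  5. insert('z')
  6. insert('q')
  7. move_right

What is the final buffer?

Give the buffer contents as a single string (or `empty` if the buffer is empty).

Answer: nqwzqwdqwzquayqwzqai

Derivation:
After op 1 (add_cursor(0)): buffer="nwduayai" (len 8), cursors c3@0 c1@2 c2@5, authorship ........
After op 2 (move_right): buffer="nwduayai" (len 8), cursors c3@1 c1@3 c2@6, authorship ........
After op 3 (insert('q')): buffer="nqwdquayqai" (len 11), cursors c3@2 c1@5 c2@9, authorship .3..1...2..
After op 4 (insert('w')): buffer="nqwwdqwuayqwai" (len 14), cursors c3@3 c1@7 c2@12, authorship .33..11...22..
After op 5 (insert('z')): buffer="nqwzwdqwzuayqwzai" (len 17), cursors c3@4 c1@9 c2@15, authorship .333..111...222..
After op 6 (insert('q')): buffer="nqwzqwdqwzquayqwzqai" (len 20), cursors c3@5 c1@11 c2@18, authorship .3333..1111...2222..
After op 7 (move_right): buffer="nqwzqwdqwzquayqwzqai" (len 20), cursors c3@6 c1@12 c2@19, authorship .3333..1111...2222..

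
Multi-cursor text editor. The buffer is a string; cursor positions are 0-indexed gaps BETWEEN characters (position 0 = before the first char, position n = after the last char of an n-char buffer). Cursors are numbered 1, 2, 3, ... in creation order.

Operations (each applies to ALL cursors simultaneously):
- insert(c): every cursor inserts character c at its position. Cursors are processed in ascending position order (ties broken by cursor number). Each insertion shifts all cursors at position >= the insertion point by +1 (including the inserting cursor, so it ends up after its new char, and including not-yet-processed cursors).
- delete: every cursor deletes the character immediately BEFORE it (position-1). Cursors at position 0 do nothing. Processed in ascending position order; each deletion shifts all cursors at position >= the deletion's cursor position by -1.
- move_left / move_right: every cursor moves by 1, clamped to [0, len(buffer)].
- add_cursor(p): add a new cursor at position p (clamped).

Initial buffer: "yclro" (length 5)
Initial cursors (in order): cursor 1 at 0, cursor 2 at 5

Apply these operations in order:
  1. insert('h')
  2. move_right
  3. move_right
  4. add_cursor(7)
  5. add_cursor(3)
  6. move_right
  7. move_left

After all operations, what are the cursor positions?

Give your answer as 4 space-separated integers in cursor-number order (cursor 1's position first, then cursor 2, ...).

Answer: 3 6 6 3

Derivation:
After op 1 (insert('h')): buffer="hyclroh" (len 7), cursors c1@1 c2@7, authorship 1.....2
After op 2 (move_right): buffer="hyclroh" (len 7), cursors c1@2 c2@7, authorship 1.....2
After op 3 (move_right): buffer="hyclroh" (len 7), cursors c1@3 c2@7, authorship 1.....2
After op 4 (add_cursor(7)): buffer="hyclroh" (len 7), cursors c1@3 c2@7 c3@7, authorship 1.....2
After op 5 (add_cursor(3)): buffer="hyclroh" (len 7), cursors c1@3 c4@3 c2@7 c3@7, authorship 1.....2
After op 6 (move_right): buffer="hyclroh" (len 7), cursors c1@4 c4@4 c2@7 c3@7, authorship 1.....2
After op 7 (move_left): buffer="hyclroh" (len 7), cursors c1@3 c4@3 c2@6 c3@6, authorship 1.....2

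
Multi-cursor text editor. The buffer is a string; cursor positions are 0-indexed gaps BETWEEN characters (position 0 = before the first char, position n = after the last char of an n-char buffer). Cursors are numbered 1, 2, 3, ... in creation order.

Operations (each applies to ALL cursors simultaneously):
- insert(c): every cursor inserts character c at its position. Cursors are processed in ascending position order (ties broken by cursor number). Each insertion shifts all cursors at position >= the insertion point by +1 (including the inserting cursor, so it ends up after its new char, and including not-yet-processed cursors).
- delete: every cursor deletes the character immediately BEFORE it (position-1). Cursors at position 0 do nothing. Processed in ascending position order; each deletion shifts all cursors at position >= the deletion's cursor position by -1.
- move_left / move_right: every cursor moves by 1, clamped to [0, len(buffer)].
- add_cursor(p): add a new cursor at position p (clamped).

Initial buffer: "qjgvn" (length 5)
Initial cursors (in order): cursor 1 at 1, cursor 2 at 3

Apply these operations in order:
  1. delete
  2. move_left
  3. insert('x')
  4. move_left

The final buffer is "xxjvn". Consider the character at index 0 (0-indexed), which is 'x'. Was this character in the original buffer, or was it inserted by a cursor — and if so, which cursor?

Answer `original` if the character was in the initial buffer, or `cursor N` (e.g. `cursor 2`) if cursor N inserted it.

After op 1 (delete): buffer="jvn" (len 3), cursors c1@0 c2@1, authorship ...
After op 2 (move_left): buffer="jvn" (len 3), cursors c1@0 c2@0, authorship ...
After op 3 (insert('x')): buffer="xxjvn" (len 5), cursors c1@2 c2@2, authorship 12...
After op 4 (move_left): buffer="xxjvn" (len 5), cursors c1@1 c2@1, authorship 12...
Authorship (.=original, N=cursor N): 1 2 . . .
Index 0: author = 1

Answer: cursor 1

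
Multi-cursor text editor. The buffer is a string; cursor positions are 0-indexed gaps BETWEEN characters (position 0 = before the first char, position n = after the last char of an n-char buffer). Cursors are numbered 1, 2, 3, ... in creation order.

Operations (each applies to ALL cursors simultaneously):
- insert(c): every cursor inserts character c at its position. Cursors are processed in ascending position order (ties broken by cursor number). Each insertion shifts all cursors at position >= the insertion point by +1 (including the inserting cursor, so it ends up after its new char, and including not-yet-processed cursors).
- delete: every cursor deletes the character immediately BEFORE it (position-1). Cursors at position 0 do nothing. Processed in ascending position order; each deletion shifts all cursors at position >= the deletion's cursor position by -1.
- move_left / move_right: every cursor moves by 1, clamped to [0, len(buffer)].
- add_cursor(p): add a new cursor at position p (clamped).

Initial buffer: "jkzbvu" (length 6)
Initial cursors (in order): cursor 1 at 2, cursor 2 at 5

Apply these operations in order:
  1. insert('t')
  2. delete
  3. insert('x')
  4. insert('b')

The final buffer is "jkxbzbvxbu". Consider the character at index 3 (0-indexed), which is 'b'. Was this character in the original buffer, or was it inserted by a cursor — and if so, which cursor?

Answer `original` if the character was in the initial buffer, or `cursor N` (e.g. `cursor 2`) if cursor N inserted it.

After op 1 (insert('t')): buffer="jktzbvtu" (len 8), cursors c1@3 c2@7, authorship ..1...2.
After op 2 (delete): buffer="jkzbvu" (len 6), cursors c1@2 c2@5, authorship ......
After op 3 (insert('x')): buffer="jkxzbvxu" (len 8), cursors c1@3 c2@7, authorship ..1...2.
After op 4 (insert('b')): buffer="jkxbzbvxbu" (len 10), cursors c1@4 c2@9, authorship ..11...22.
Authorship (.=original, N=cursor N): . . 1 1 . . . 2 2 .
Index 3: author = 1

Answer: cursor 1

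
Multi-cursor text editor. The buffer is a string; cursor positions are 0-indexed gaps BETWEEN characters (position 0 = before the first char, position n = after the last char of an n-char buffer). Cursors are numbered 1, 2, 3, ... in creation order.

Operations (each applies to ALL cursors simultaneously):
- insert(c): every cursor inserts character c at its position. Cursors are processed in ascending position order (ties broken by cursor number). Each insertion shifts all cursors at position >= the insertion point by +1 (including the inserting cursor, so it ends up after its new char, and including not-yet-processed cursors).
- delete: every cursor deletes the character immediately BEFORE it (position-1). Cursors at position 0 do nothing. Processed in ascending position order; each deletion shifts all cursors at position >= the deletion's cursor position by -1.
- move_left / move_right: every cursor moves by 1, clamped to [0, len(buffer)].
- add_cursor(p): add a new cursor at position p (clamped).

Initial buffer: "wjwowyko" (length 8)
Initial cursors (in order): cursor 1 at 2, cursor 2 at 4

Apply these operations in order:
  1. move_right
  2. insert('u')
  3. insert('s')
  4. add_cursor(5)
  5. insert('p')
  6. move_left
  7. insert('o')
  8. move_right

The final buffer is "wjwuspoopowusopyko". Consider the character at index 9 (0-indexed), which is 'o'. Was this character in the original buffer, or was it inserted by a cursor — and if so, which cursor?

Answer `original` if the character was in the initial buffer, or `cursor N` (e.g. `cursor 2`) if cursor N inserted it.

Answer: original

Derivation:
After op 1 (move_right): buffer="wjwowyko" (len 8), cursors c1@3 c2@5, authorship ........
After op 2 (insert('u')): buffer="wjwuowuyko" (len 10), cursors c1@4 c2@7, authorship ...1..2...
After op 3 (insert('s')): buffer="wjwusowusyko" (len 12), cursors c1@5 c2@9, authorship ...11..22...
After op 4 (add_cursor(5)): buffer="wjwusowusyko" (len 12), cursors c1@5 c3@5 c2@9, authorship ...11..22...
After op 5 (insert('p')): buffer="wjwusppowuspyko" (len 15), cursors c1@7 c3@7 c2@12, authorship ...1113..222...
After op 6 (move_left): buffer="wjwusppowuspyko" (len 15), cursors c1@6 c3@6 c2@11, authorship ...1113..222...
After op 7 (insert('o')): buffer="wjwuspoopowusopyko" (len 18), cursors c1@8 c3@8 c2@14, authorship ...111133..2222...
After op 8 (move_right): buffer="wjwuspoopowusopyko" (len 18), cursors c1@9 c3@9 c2@15, authorship ...111133..2222...
Authorship (.=original, N=cursor N): . . . 1 1 1 1 3 3 . . 2 2 2 2 . . .
Index 9: author = original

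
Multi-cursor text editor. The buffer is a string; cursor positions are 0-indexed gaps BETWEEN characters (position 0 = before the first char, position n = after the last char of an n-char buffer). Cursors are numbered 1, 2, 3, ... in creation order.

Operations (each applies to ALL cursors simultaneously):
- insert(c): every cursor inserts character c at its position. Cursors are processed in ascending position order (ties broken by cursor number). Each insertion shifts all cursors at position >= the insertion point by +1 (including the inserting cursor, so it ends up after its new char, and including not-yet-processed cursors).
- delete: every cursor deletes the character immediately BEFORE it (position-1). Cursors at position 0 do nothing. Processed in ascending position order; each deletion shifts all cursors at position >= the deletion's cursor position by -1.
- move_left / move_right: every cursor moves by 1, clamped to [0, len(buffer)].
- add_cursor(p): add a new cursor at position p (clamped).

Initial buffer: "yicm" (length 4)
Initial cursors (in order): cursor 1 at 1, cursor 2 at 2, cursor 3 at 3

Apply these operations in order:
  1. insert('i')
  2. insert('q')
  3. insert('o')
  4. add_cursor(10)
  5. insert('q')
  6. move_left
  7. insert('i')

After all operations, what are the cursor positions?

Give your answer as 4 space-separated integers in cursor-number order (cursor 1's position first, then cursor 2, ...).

Answer: 5 11 19 15

Derivation:
After op 1 (insert('i')): buffer="yiiicim" (len 7), cursors c1@2 c2@4 c3@6, authorship .1.2.3.
After op 2 (insert('q')): buffer="yiqiiqciqm" (len 10), cursors c1@3 c2@6 c3@9, authorship .11.22.33.
After op 3 (insert('o')): buffer="yiqoiiqociqom" (len 13), cursors c1@4 c2@8 c3@12, authorship .111.222.333.
After op 4 (add_cursor(10)): buffer="yiqoiiqociqom" (len 13), cursors c1@4 c2@8 c4@10 c3@12, authorship .111.222.333.
After op 5 (insert('q')): buffer="yiqoqiiqoqciqqoqm" (len 17), cursors c1@5 c2@10 c4@13 c3@16, authorship .1111.2222.34333.
After op 6 (move_left): buffer="yiqoqiiqoqciqqoqm" (len 17), cursors c1@4 c2@9 c4@12 c3@15, authorship .1111.2222.34333.
After op 7 (insert('i')): buffer="yiqoiqiiqoiqciiqqoiqm" (len 21), cursors c1@5 c2@11 c4@15 c3@19, authorship .11111.22222.3443333.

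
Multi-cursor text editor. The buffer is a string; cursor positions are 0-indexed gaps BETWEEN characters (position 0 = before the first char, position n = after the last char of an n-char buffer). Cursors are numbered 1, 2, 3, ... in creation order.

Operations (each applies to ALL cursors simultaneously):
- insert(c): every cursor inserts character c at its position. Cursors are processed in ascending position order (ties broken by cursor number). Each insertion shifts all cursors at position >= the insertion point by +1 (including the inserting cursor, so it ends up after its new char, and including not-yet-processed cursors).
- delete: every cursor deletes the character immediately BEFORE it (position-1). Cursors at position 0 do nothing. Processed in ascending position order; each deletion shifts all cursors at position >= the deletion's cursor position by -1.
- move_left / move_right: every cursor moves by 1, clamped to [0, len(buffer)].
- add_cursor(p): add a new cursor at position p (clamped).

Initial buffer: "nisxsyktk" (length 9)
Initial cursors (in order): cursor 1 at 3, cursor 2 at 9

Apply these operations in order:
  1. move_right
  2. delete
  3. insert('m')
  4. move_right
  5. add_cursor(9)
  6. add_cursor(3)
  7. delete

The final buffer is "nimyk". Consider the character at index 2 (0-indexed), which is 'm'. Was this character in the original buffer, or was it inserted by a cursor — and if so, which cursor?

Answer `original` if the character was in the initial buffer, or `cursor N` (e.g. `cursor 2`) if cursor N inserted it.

After op 1 (move_right): buffer="nisxsyktk" (len 9), cursors c1@4 c2@9, authorship .........
After op 2 (delete): buffer="nissykt" (len 7), cursors c1@3 c2@7, authorship .......
After op 3 (insert('m')): buffer="nismsyktm" (len 9), cursors c1@4 c2@9, authorship ...1....2
After op 4 (move_right): buffer="nismsyktm" (len 9), cursors c1@5 c2@9, authorship ...1....2
After op 5 (add_cursor(9)): buffer="nismsyktm" (len 9), cursors c1@5 c2@9 c3@9, authorship ...1....2
After op 6 (add_cursor(3)): buffer="nismsyktm" (len 9), cursors c4@3 c1@5 c2@9 c3@9, authorship ...1....2
After op 7 (delete): buffer="nimyk" (len 5), cursors c4@2 c1@3 c2@5 c3@5, authorship ..1..
Authorship (.=original, N=cursor N): . . 1 . .
Index 2: author = 1

Answer: cursor 1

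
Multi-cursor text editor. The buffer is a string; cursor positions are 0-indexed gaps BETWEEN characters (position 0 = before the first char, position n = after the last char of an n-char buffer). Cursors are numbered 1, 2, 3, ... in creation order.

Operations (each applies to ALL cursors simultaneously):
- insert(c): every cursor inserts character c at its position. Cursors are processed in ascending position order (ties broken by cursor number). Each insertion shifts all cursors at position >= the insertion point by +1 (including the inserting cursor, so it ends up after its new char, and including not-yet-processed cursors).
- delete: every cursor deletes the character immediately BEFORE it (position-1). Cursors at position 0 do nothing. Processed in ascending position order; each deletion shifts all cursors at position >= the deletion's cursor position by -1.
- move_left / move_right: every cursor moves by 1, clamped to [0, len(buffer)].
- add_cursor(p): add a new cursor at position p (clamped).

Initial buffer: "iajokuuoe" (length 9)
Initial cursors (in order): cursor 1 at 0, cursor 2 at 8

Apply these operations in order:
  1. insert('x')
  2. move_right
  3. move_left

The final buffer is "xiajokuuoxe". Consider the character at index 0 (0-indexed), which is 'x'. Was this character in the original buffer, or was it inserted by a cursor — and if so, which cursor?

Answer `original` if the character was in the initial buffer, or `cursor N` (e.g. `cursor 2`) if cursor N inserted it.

Answer: cursor 1

Derivation:
After op 1 (insert('x')): buffer="xiajokuuoxe" (len 11), cursors c1@1 c2@10, authorship 1........2.
After op 2 (move_right): buffer="xiajokuuoxe" (len 11), cursors c1@2 c2@11, authorship 1........2.
After op 3 (move_left): buffer="xiajokuuoxe" (len 11), cursors c1@1 c2@10, authorship 1........2.
Authorship (.=original, N=cursor N): 1 . . . . . . . . 2 .
Index 0: author = 1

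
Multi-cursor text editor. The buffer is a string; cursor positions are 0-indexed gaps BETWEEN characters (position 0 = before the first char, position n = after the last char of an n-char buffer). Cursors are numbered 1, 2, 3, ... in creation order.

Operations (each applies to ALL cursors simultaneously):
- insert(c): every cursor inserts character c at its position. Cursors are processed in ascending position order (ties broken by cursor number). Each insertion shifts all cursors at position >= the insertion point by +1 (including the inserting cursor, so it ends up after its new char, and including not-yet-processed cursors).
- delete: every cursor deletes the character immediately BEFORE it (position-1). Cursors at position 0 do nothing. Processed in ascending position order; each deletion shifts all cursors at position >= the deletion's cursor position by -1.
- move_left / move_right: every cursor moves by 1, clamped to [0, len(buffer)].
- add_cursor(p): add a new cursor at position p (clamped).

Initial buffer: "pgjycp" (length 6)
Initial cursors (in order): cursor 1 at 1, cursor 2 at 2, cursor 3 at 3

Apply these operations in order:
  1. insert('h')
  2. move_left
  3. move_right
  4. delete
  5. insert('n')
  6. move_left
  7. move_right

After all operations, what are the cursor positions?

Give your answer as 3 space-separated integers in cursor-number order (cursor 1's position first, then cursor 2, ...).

Answer: 2 4 6

Derivation:
After op 1 (insert('h')): buffer="phghjhycp" (len 9), cursors c1@2 c2@4 c3@6, authorship .1.2.3...
After op 2 (move_left): buffer="phghjhycp" (len 9), cursors c1@1 c2@3 c3@5, authorship .1.2.3...
After op 3 (move_right): buffer="phghjhycp" (len 9), cursors c1@2 c2@4 c3@6, authorship .1.2.3...
After op 4 (delete): buffer="pgjycp" (len 6), cursors c1@1 c2@2 c3@3, authorship ......
After op 5 (insert('n')): buffer="pngnjnycp" (len 9), cursors c1@2 c2@4 c3@6, authorship .1.2.3...
After op 6 (move_left): buffer="pngnjnycp" (len 9), cursors c1@1 c2@3 c3@5, authorship .1.2.3...
After op 7 (move_right): buffer="pngnjnycp" (len 9), cursors c1@2 c2@4 c3@6, authorship .1.2.3...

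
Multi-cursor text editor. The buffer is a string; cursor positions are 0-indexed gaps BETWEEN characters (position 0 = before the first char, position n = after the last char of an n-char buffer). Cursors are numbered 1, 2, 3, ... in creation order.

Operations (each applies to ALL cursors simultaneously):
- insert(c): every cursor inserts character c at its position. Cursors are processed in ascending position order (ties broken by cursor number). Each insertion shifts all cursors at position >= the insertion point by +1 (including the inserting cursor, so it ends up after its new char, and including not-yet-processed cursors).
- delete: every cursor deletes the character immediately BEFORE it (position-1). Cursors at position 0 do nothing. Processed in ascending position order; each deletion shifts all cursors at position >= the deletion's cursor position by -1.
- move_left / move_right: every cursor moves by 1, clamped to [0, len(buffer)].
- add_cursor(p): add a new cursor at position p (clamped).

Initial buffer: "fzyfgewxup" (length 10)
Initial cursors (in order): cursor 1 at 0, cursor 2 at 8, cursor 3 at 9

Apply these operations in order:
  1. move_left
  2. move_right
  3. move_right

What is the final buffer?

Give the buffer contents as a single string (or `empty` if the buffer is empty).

After op 1 (move_left): buffer="fzyfgewxup" (len 10), cursors c1@0 c2@7 c3@8, authorship ..........
After op 2 (move_right): buffer="fzyfgewxup" (len 10), cursors c1@1 c2@8 c3@9, authorship ..........
After op 3 (move_right): buffer="fzyfgewxup" (len 10), cursors c1@2 c2@9 c3@10, authorship ..........

Answer: fzyfgewxup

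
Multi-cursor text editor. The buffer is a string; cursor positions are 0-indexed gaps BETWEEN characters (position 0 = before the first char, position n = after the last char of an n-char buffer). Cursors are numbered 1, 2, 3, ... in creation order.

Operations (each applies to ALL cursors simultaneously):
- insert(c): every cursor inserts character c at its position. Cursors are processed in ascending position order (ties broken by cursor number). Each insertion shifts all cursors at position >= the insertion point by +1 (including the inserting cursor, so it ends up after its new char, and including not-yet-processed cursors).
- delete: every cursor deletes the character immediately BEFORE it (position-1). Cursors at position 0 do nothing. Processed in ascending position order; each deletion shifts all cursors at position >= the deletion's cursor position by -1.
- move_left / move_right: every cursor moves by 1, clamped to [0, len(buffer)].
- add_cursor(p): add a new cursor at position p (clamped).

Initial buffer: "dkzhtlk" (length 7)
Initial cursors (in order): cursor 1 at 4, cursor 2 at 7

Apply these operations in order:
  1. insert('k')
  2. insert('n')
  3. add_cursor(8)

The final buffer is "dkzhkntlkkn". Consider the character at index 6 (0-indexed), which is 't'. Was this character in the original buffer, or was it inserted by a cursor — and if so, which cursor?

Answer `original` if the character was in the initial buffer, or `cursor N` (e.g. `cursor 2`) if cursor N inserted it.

After op 1 (insert('k')): buffer="dkzhktlkk" (len 9), cursors c1@5 c2@9, authorship ....1...2
After op 2 (insert('n')): buffer="dkzhkntlkkn" (len 11), cursors c1@6 c2@11, authorship ....11...22
After op 3 (add_cursor(8)): buffer="dkzhkntlkkn" (len 11), cursors c1@6 c3@8 c2@11, authorship ....11...22
Authorship (.=original, N=cursor N): . . . . 1 1 . . . 2 2
Index 6: author = original

Answer: original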